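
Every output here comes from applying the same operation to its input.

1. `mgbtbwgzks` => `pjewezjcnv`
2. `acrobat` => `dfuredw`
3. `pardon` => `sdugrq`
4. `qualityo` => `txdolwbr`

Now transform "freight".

The rule is to shift every letter 3 places forward in the alphabet (wrapping around).
Applying that to "freight" gives "iuhljkw".

iuhljkw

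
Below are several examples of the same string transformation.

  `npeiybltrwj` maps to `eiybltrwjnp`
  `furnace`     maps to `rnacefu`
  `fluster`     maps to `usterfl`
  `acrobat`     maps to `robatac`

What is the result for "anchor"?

In each case the input is transformed by: move the first 2 characters to the end (rotate left by 2).
Doing the same to "anchor": "choran".

choran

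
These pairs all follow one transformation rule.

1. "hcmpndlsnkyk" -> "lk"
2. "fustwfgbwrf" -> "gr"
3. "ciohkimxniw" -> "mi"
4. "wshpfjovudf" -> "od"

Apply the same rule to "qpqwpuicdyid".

Looking at the pairs, the operation is to keep one character in every 3, starting at position 1 (positions 1st, 4th, 7th, ...), then keep only the last 2 characters.
"qpqwpuicdyid" → "qwiy" → "iy".

iy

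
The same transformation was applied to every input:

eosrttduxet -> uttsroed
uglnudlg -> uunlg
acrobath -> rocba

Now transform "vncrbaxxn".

vrncba

Looking at the pairs, the operation is to delete the last 3 characters, then sort the characters into reverse alphabetical order.
For "vncrbaxxn", step one produces "vncrba"; step two turns that into "vrncba".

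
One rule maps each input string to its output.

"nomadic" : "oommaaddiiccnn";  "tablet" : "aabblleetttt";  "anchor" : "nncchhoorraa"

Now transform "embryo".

mmbbrryyooee

The pattern: move the first character to the end, then double every character.
Applying both steps to "embryo": "mbryoe", then "mmbbrryyooee".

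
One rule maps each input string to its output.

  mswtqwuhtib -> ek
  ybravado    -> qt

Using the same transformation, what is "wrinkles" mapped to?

oj

Rule — shift every letter 8 places backward in the alphabet (wrapping around), then keep only the first 2 characters.
On "wrinkles": the first step gives "ojafcdwk", and the second then gives "oj".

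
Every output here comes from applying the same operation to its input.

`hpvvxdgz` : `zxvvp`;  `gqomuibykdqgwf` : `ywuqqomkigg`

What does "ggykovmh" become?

Rule — sort the characters into reverse alphabetical order, then delete the last 3 characters.
Starting from "ggykovmh": after the first operation, "yvomkhgg"; after the second, "yvomk".
(Check on "hpvvxdgz": → "zxvvphgd" → "zxvvp" ✓)

yvomk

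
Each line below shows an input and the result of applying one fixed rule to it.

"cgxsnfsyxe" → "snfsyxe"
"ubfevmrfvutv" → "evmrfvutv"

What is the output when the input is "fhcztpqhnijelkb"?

ztpqhnijelkb

Looking at the pairs, the operation is to delete the first 3 characters.
On "fhcztpqhnijelkb" that produces "ztpqhnijelkb".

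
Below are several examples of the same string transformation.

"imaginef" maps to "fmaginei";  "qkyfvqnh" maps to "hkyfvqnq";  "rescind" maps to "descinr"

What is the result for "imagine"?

emagini

The pattern: swap the first and last characters.
For "imagine" the result is "emagini".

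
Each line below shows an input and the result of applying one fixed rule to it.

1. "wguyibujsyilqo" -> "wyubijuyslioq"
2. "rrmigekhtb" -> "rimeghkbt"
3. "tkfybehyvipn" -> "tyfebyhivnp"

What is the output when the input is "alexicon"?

axecino

The pattern: swap each adjacent pair of characters (1↔2, 3↔4, ...), then delete the first character.
Working it through for "alexicon": intermediate "laxecino", final "axecino".
(Check on "wguyibujsyilqo": → "gwyubijuyslioq" → "wyubijuyslioq" ✓)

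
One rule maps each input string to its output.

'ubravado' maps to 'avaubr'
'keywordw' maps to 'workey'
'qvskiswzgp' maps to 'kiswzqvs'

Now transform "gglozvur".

The transformation: delete the last 2 characters, then move the first 3 characters to the end (rotate left by 3).
On "gglozvur": the first step gives "gglozv", and the second then gives "ozvggl".

ozvggl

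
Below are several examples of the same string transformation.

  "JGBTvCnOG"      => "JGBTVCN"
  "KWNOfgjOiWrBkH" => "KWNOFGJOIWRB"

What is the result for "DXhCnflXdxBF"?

DXHCNFLXDX

Rule — delete the last 2 characters, then convert every letter to uppercase.
"DXhCnflXdxBF" → "DXHCNFLXDX".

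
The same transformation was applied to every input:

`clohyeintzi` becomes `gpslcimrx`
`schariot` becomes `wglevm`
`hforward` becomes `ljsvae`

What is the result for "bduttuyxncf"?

fhyxxycbr

In each case the input is transformed by: shift every letter 4 places forward in the alphabet (wrapping around), then delete the last 2 characters.
"bduttuyxncf" → "fhyxxycbrgj" → "fhyxxycbr".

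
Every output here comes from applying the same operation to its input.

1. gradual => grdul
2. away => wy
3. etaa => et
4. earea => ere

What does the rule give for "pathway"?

Each output is the input with this applied: remove every "a".
Doing the same to "pathway": "pthwy".

pthwy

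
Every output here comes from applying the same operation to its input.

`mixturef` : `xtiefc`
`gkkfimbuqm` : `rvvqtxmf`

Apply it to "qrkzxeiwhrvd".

Each output is the input with this applied: shift every letter 11 places forward in the alphabet (wrapping around), then delete the last 2 characters.
"qrkzxeiwhrvd" → "bcvkipthscgo" → "bcvkipthsc".

bcvkipthsc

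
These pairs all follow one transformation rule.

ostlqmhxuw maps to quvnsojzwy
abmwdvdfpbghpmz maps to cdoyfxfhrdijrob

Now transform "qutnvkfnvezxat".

The rule is to shift every letter 2 places forward in the alphabet (wrapping around).
"qutnvkfnvezxat" → "swvpxmhpxgbzcv".

swvpxmhpxgbzcv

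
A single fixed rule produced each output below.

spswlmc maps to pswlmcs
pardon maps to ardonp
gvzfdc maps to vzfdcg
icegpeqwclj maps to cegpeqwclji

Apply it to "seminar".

eminars

The rule is to move the first character to the end.
For "seminar" the result is "eminars".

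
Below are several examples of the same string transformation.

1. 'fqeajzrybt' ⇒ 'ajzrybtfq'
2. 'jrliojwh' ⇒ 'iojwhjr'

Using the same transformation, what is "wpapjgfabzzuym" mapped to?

The rule is to move the first 3 characters to the end (rotate left by 3), then delete the last character.
For "wpapjgfabzzuym", step one produces "pjgfabzzuymwpa"; step two turns that into "pjgfabzzuymwp".

pjgfabzzuymwp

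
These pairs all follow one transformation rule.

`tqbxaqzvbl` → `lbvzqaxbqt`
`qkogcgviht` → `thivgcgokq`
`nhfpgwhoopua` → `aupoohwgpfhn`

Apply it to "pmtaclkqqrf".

In each case the input is transformed by: reverse the string.
For "pmtaclkqqrf" the result is "frqqklcatmp".

frqqklcatmp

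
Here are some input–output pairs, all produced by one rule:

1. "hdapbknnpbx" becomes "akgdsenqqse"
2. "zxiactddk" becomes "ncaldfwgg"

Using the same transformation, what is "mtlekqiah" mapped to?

The pattern: move the last character to the front, then shift every letter 3 places forward in the alphabet (wrapping around).
On "mtlekqiah": the first step gives "hmtlekqia", and the second then gives "kpwohntld".
(Check on "zxiactddk": → "kzxiactdd" → "ncaldfwgg" ✓)

kpwohntld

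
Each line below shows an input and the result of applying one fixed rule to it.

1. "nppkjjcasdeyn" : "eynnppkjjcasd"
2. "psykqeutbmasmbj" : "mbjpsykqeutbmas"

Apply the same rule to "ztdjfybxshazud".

zudztdjfybxsha

The pattern: move the last 3 characters to the front (rotate right by 3).
"ztdjfybxshazud" → "zudztdjfybxsha".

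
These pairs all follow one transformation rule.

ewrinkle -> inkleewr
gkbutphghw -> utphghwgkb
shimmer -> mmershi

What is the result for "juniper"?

Each output is the input with this applied: move the first 3 characters to the end (rotate left by 3).
So "juniper" becomes "iperjun".

iperjun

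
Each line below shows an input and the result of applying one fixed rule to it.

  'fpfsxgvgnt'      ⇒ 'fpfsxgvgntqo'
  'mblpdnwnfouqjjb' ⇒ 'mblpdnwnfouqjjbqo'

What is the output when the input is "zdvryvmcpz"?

Each output is the input with this applied: append "qo".
For "zdvryvmcpz" the result is "zdvryvmcpzqo".

zdvryvmcpzqo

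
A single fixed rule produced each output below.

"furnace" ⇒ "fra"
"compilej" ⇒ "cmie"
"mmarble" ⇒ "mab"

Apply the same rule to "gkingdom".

What's happening: delete the last character, then keep every other character starting from the first (positions 1st, 3rd, 5th, ...).
Working it through for "gkingdom": intermediate "gkingdo", final "gigo".

gigo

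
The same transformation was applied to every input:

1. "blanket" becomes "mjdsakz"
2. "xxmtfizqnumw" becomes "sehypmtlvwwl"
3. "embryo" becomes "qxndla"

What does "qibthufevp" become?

Looking at the pairs, the operation is to shift every letter 1 place backward in the alphabet (wrapping around), then move the first 3 characters to the end (rotate left by 3).
Working it through for "qibthufevp": intermediate "phasgteduo", final "sgteduopha".

sgteduopha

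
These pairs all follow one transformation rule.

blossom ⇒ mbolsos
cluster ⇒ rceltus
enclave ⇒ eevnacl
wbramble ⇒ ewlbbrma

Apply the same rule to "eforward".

derfaowr

What's happening: reverse the string, then take characters alternately from the front and the back (1st, last, 2nd, 2nd-last, ...).
Starting from "eforward": after the first operation, "drawrofe"; after the second, "derfaowr".
(Check on "enclave": → "evalcne" → "eevnacl" ✓)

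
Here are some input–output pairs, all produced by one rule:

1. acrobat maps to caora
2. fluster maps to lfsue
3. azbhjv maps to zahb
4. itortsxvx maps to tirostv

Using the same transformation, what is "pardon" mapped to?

What's happening: swap each adjacent pair of characters (1↔2, 3↔4, ...), then delete the last 2 characters.
Working it through for "pardon": intermediate "apdrno", final "apdr".

apdr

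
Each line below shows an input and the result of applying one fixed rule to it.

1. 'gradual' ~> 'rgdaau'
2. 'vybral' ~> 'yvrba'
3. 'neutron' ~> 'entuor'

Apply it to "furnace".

Looking at the pairs, the operation is to delete the last character, then swap each adjacent pair of characters (1↔2, 3↔4, ...).
Applying that to "furnace" gives "ufnrca".
(Check on "neutron": → "neutro" → "entuor" ✓)

ufnrca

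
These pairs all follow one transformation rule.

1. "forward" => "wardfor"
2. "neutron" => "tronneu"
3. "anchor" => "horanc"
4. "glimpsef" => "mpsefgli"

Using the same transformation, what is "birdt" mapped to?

Each output is the input with this applied: move the first 3 characters to the end (rotate left by 3).
So "birdt" becomes "dtbir".

dtbir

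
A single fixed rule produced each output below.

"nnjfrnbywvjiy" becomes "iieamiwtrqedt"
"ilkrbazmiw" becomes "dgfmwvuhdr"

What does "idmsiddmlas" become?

The rule is to shift every letter 5 places backward in the alphabet (wrapping around).
Applying that to "idmsiddmlas" gives "dyhndyyhgvn".

dyhndyyhgvn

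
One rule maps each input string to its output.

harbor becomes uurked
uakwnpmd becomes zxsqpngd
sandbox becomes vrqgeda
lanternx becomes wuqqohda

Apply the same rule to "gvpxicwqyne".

zytsqljhfba

Looking at the pairs, the operation is to shift every letter 3 places forward in the alphabet (wrapping around), then sort the characters into reverse alphabetical order.
"gvpxicwqyne" → "jysalfztbqh" → "zytsqljhfba".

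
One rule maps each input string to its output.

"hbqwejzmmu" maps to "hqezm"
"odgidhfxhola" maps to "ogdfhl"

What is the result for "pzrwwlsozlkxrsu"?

prwszkru

Looking at the pairs, the operation is to keep every other character starting from the first (positions 1st, 3rd, 5th, ...).
So "pzrwwlsozlkxrsu" becomes "prwszkru".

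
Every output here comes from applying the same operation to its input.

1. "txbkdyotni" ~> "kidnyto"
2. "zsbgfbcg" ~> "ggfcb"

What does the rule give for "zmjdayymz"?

dzamyy

Looking at the pairs, the operation is to delete the first 3 characters, then take characters alternately from the front and the back (1st, last, 2nd, 2nd-last, ...).
"zmjdayymz" → "dayymz" → "dzamyy".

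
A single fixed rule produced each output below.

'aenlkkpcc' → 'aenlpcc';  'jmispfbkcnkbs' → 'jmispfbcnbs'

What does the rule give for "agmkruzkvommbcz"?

The pattern: remove every "k".
"agmkruzkvommbcz" → "agmruzvommbcz".

agmruzvommbcz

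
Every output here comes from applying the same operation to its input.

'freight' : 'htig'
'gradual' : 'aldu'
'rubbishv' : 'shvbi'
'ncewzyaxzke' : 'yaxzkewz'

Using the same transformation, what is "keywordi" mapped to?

rdiwo

The transformation: delete the first 3 characters, then move the first 2 characters to the end (rotate left by 2).
Working it through for "keywordi": intermediate "wordi", final "rdiwo".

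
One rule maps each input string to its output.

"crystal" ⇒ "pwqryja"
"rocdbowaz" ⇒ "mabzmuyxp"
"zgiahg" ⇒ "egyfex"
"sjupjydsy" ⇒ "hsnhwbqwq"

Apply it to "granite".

Looking at the pairs, the operation is to move the first character to the end, then shift every letter 2 places backward in the alphabet (wrapping around).
For "granite", step one produces "raniteg"; step two turns that into "pylgrce".

pylgrce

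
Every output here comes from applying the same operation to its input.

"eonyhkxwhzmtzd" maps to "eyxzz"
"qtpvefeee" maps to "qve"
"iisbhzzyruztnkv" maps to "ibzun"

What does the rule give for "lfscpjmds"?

lcm

Each output is the input with this applied: keep one character in every 3, starting at position 1 (positions 1st, 4th, 7th, ...).
On "lfscpjmds" that produces "lcm".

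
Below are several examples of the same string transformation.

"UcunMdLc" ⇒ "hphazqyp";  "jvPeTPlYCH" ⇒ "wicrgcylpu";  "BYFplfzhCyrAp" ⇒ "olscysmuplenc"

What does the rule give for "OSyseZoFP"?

Each output is the input with this applied: shift every letter 13 places forward in the alphabet (wrapping around) — i.e. ROT13, then convert every letter to lowercase.
Working it through for "OSyseZoFP": intermediate "BFlfrMbSC", final "bflfrmbsc".

bflfrmbsc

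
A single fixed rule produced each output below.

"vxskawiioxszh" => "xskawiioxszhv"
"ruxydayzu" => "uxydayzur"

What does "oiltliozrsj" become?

iltliozrsjo

Each output is the input with this applied: move the first character to the end.
On "oiltliozrsj" that produces "iltliozrsjo".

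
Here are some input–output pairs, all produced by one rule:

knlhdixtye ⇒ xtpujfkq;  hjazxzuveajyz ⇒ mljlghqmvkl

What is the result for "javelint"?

hqxuzf

The rule is to shift every letter 12 places forward in the alphabet (wrapping around), then delete the first 2 characters.
On "javelint": the first step gives "vmhqxuzf", and the second then gives "hqxuzf".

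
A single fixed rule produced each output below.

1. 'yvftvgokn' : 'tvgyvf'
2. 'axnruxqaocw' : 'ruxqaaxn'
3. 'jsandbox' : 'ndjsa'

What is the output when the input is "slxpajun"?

Each output is the input with this applied: delete the last 3 characters, then move the first 3 characters to the end (rotate left by 3).
Starting from "slxpajun": after the first operation, "slxpa"; after the second, "paslx".

paslx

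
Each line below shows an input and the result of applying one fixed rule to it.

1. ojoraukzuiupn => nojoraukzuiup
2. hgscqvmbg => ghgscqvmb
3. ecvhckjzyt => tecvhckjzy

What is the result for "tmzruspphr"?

Each output is the input with this applied: move the last character to the front.
For "tmzruspphr" the result is "rtmzruspph".

rtmzruspph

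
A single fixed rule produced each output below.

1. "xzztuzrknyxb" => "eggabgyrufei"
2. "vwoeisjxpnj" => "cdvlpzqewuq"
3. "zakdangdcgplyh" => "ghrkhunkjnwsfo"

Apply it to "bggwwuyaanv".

innddbfhhuc

Each output is the input with this applied: shift every letter 7 places forward in the alphabet (wrapping around).
So "bggwwuyaanv" becomes "innddbfhhuc".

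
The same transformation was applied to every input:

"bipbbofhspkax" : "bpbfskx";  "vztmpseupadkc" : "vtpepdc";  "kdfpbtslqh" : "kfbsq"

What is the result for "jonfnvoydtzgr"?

The transformation: keep every other character starting from the first (positions 1st, 3rd, 5th, ...).
Doing the same to "jonfnvoydtzgr": "jnnodzr".

jnnodzr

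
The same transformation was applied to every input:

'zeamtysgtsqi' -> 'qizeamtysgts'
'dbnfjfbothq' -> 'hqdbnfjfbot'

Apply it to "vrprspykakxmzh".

zhvrprspykakxm

The rule is to move the last 2 characters to the front (rotate right by 2).
For "vrprspykakxmzh" the result is "zhvrprspykakxm".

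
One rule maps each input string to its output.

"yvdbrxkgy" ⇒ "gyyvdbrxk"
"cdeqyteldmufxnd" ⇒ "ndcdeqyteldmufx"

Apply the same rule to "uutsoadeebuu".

uuuutsoadeeb

Each output is the input with this applied: move the last 2 characters to the front (rotate right by 2).
"uutsoadeebuu" → "uuuutsoadeeb".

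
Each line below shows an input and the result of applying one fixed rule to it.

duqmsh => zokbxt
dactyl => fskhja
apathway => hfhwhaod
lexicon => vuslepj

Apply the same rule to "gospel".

lsnvzw

Rule — move the last 2 characters to the front (rotate right by 2), then shift every letter 7 places forward in the alphabet (wrapping around).
For "gospel" the result is "lsnvzw".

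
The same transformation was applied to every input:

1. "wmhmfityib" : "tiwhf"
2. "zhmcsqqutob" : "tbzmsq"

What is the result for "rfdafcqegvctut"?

curdfqg

The transformation: keep every other character starting from the first (positions 1st, 3rd, 5th, ...), then move the last 2 characters to the front (rotate right by 2).
Applying both steps to "rfdafcqegvctut": "rdfqgcu", then "curdfqg".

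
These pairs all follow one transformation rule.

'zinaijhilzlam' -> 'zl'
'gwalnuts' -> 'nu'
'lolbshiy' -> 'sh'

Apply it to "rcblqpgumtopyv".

op

The pattern: move the last 2 characters to the front (rotate right by 2), then keep only the last 2 characters.
"rcblqpgumtopyv" → "op".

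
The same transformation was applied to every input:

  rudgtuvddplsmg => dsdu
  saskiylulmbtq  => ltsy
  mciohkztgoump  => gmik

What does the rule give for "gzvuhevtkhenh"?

The pattern: keep one character in every 3, starting at position 3 (positions 3rd, 6th, 9th, ...), then swap the front and back halves of the string.
Doing the same to "gzvuhevtkhenh": "knve".

knve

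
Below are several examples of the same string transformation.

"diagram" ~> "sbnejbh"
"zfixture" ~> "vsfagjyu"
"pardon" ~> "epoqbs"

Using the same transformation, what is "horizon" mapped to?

Looking at the pairs, the operation is to move the last 3 characters to the front (rotate right by 3), then shift every letter 1 place forward in the alphabet (wrapping around).
Starting from "horizon": after the first operation, "zonhori"; after the second, "apoipsj".

apoipsj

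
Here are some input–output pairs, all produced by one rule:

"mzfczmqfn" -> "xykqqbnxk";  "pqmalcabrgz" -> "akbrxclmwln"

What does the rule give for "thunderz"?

ekscfpyo

The rule is to take characters alternately from the front and the back (1st, last, 2nd, 2nd-last, ...), then shift every letter 11 places forward in the alphabet (wrapping around).
For "thunderz", step one produces "tzhruend"; step two turns that into "ekscfpyo".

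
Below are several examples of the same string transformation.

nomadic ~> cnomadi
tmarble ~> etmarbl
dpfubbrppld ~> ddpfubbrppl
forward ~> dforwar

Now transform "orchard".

dorchar

What's happening: move the last character to the front.
Applying that to "orchard" gives "dorchar".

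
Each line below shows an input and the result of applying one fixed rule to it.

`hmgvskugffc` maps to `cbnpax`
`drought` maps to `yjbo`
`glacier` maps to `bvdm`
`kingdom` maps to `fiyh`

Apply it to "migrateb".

Each output is the input with this applied: shift every letter 5 places backward in the alphabet (wrapping around), then keep every other character starting from the first (positions 1st, 3rd, 5th, ...).
Doing the same to "migrateb": "hbvz".

hbvz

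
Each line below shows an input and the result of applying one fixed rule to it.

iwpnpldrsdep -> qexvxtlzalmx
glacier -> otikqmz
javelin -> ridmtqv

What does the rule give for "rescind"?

The rule is to shift every letter 8 places forward in the alphabet (wrapping around).
Doing the same to "rescind": "zmakqvl".

zmakqvl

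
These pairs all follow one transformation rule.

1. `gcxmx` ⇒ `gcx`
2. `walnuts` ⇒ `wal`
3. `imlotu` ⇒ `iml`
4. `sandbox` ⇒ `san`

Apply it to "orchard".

orc

In each case the input is transformed by: keep only the first 3 characters.
On "orchard" that produces "orc".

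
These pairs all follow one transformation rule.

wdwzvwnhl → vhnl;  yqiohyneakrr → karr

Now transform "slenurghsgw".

Rule — swap each adjacent pair of characters (1↔2, 3↔4, ...), then keep only the last 4 characters.
On "slenurghsgw" that produces "ggsw".

ggsw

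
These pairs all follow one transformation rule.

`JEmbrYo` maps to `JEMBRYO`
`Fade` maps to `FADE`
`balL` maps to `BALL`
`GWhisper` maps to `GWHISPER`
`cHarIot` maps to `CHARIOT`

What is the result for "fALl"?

FALL

What's happening: convert every letter to uppercase.
"fALl" → "FALL".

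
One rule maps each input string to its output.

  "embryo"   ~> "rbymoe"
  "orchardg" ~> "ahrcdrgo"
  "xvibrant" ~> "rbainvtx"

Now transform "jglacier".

cailegrj

What's happening: swap the front and back halves of the string, then take characters alternately from the front and the back (1st, last, 2nd, 2nd-last, ...).
For "jglacier", step one produces "cierjgla"; step two turns that into "cailegrj".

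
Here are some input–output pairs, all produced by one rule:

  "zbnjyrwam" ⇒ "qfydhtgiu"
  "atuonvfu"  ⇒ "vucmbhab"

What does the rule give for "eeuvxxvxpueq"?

ceecewblxllb

In each case the input is transformed by: move the first 3 characters to the end (rotate left by 3), then shift every letter 7 places forward in the alphabet (wrapping around).
"eeuvxxvxpueq" → "vxxvxpueqeeu" → "ceecewblxllb".
(Check on "atuonvfu": → "onvfuatu" → "vucmbhab" ✓)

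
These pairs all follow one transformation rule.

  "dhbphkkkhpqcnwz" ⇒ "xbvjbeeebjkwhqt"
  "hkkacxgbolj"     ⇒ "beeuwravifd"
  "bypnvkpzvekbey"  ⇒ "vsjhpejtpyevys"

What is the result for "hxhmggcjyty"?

The pattern: shift every letter 6 places backward in the alphabet (wrapping around).
For "hxhmggcjyty" the result is "brbgaawdsns".

brbgaawdsns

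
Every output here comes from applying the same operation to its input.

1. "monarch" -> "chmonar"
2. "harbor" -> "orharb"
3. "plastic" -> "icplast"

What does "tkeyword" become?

Looking at the pairs, the operation is to move the last 2 characters to the front (rotate right by 2).
For "tkeyword" the result is "rdtkeywo".

rdtkeywo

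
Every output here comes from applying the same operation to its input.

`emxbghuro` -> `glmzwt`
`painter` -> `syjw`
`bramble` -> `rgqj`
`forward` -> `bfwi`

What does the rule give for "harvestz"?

The pattern: delete the first 3 characters, then shift every letter 5 places forward in the alphabet (wrapping around).
So "harvestz" becomes "ajxye".

ajxye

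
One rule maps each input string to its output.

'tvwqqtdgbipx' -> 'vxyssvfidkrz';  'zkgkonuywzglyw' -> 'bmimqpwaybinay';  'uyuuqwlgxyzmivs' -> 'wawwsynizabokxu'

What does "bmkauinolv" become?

domcwkpqnx

Rule — shift every letter 2 places forward in the alphabet (wrapping around).
Doing the same to "bmkauinolv": "domcwkpqnx".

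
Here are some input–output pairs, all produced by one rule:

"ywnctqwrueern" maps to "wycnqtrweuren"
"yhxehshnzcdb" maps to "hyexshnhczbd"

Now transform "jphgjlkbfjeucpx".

The transformation: swap each adjacent pair of characters (1↔2, 3↔4, ...).
So "jphgjlkbfjeucpx" becomes "pjghljbkjfuepcx".

pjghljbkjfuepcx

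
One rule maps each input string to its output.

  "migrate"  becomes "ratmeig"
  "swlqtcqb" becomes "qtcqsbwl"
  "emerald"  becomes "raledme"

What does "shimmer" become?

mmesrhi

Looking at the pairs, the operation is to swap the first and last characters, then move the first 3 characters to the end (rotate left by 3).
For "shimmer", step one produces "rhimmes"; step two turns that into "mmesrhi".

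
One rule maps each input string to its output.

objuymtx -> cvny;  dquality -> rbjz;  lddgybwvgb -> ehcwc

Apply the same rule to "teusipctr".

ftqu

The rule is to keep every other character starting from the second (positions 2nd, 4th, 6th, ...), then shift every letter 1 place forward in the alphabet (wrapping around).
For "teusipctr", step one produces "espt"; step two turns that into "ftqu".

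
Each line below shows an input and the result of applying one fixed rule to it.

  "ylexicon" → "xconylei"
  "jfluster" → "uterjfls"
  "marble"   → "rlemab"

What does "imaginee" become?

What's happening: swap the front and back halves of the string, then swap the first and last characters.
For "imaginee", step one produces "ineeimag"; step two turns that into "gneeimai".

gneeimai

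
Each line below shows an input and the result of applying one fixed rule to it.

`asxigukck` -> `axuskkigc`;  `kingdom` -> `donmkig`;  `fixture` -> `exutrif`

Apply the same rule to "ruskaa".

The pattern: sort the characters into reverse alphabetical order, then move the last character to the front.
Working it through for "ruskaa": intermediate "usrkaa", final "ausrka".
(Check on "kingdom": → "onmkigd" → "donmkig" ✓)

ausrka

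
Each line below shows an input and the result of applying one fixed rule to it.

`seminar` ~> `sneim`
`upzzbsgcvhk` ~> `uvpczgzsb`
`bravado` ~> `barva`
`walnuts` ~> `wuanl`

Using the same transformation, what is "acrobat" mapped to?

In each case the input is transformed by: delete the last 2 characters, then take characters alternately from the front and the back (1st, last, 2nd, 2nd-last, ...).
Working it through for "acrobat": intermediate "acrob", final "abcor".

abcor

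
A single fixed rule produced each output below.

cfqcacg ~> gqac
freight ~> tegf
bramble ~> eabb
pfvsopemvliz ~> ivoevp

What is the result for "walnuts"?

What's happening: keep every other character starting from the first (positions 1st, 3rd, 5th, ...), then swap the first and last characters.
Working it through for "walnuts": intermediate "wlus", final "sluw".

sluw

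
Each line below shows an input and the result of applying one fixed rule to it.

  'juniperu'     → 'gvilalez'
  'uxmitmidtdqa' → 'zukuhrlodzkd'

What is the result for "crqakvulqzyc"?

lchqpttihrbm

Looking at the pairs, the operation is to shift every letter 9 places backward in the alphabet (wrapping around), then swap the front and back halves of the string.
Applying both steps to "crqakvulqzyc": "tihrbmlchqpt", then "lchqpttihrbm".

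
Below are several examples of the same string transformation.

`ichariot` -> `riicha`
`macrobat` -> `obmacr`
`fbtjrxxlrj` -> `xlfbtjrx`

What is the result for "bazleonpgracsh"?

acbazleonpgr

Each output is the input with this applied: delete the last 2 characters, then move the last 2 characters to the front (rotate right by 2).
Starting from "bazleonpgracsh": after the first operation, "bazleonpgrac"; after the second, "acbazleonpgr".
(Check on "ichariot": → "ichari" → "riicha" ✓)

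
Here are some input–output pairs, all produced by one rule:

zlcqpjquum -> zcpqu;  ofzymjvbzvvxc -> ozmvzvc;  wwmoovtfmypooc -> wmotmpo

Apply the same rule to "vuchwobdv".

The rule is to keep every other character starting from the first (positions 1st, 3rd, 5th, ...).
For "vuchwobdv" the result is "vcwbv".

vcwbv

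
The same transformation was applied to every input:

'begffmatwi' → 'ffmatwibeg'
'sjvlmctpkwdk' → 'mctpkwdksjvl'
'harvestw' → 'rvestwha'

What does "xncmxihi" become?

The rule is to move the last 2 characters to the front (rotate right by 2), then swap the front and back halves of the string.
"xncmxihi" → "hixncmxi" → "cmxihixn".

cmxihixn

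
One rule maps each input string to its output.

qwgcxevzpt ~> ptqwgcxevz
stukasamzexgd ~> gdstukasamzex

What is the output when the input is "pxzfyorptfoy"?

What's happening: move the last 2 characters to the front (rotate right by 2).
On "pxzfyorptfoy" that produces "oypxzfyorptf".

oypxzfyorptf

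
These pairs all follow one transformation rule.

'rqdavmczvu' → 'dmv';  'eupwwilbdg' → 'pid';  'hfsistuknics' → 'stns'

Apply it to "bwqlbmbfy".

The rule is to keep one character in every 3, starting at position 3 (positions 3rd, 6th, 9th, ...).
Applying that to "bwqlbmbfy" gives "qmy".

qmy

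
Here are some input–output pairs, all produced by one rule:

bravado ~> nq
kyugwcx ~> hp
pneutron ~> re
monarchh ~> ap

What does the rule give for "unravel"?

er

Rule — shift every letter 13 places forward in the alphabet (wrapping around) — i.e. ROT13, then keep one character in every 3, starting at position 3 (positions 3rd, 6th, 9th, ...).
On "unravel": the first step gives "haeniry", and the second then gives "er".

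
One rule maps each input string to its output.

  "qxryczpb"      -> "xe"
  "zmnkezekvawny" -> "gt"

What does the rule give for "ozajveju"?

Each output is the input with this applied: shift every letter 7 places forward in the alphabet (wrapping around), then keep only the first 2 characters.
"ozajveju" → "vghqclqb" → "vg".
(Check on "qxryczpb": → "xeyfjgwi" → "xe" ✓)

vg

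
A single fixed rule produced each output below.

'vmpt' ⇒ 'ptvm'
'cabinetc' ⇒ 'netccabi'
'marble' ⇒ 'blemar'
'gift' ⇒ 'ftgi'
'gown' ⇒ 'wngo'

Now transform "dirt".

The pattern: swap the front and back halves of the string.
"dirt" → "rtdi".

rtdi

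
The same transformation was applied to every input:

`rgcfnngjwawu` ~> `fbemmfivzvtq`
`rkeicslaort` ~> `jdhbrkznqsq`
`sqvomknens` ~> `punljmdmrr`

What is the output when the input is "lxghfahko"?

In each case the input is transformed by: shift every letter 1 place backward in the alphabet (wrapping around), then move the first character to the end.
Working it through for "lxghfahko": intermediate "kwfgezgjn", final "wfgezgjnk".

wfgezgjnk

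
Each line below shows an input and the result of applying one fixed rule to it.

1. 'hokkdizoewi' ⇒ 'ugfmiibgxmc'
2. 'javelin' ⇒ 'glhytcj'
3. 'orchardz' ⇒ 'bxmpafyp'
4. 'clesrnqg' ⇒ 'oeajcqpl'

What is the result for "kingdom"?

Looking at the pairs, the operation is to move the last 2 characters to the front (rotate right by 2), then shift every letter 2 places backward in the alphabet (wrapping around).
Applying both steps to "kingdom": "omkingd", then "mkigleb".
(Check on "hokkdizoewi": → "wihokkdizoe" → "ugfmiibgxmc" ✓)

mkigleb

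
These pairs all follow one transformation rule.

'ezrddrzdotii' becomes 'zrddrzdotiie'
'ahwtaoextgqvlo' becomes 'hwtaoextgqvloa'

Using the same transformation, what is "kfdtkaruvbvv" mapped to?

The rule is to move the first character to the end.
"kfdtkaruvbvv" → "fdtkaruvbvvk".

fdtkaruvbvvk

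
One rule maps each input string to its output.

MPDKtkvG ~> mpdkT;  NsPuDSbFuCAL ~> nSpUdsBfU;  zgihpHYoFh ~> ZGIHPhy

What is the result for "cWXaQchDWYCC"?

The rule is to delete the last 3 characters, then flip the case of every letter.
"cWXaQchDWYCC" → "cWXaQchDW" → "CwxAqCHdw".
(Check on "NsPuDSbFuCAL": → "NsPuDSbFu" → "nSpUdsBfU" ✓)

CwxAqCHdw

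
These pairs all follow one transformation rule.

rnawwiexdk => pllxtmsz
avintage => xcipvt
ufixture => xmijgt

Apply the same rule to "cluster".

What's happening: delete the first 2 characters, then shift every letter 11 places backward in the alphabet (wrapping around).
Working it through for "cluster": intermediate "uster", final "jhitg".

jhitg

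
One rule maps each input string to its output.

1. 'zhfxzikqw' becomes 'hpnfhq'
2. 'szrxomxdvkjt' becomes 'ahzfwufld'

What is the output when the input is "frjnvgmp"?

Each output is the input with this applied: delete the last 3 characters, then shift every letter 8 places forward in the alphabet (wrapping around).
On "frjnvgmp" that produces "nzrvd".

nzrvd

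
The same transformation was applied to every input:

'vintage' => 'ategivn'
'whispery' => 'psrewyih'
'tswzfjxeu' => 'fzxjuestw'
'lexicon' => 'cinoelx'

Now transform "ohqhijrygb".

ihrjgyobqh

What's happening: move the first 3 characters to the end (rotate left by 3), then swap each adjacent pair of characters (1↔2, 3↔4, ...).
Working it through for "ohqhijrygb": intermediate "hijrygbohq", final "ihrjgyobqh".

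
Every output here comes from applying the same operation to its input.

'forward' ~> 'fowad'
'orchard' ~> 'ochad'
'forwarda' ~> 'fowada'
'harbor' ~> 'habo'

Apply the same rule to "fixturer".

fixtue

The pattern: remove every "r".
For "fixturer" the result is "fixtue".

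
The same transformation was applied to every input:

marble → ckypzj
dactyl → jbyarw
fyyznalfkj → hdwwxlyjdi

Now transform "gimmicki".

Each output is the input with this applied: move the last character to the front, then shift every letter 2 places backward in the alphabet (wrapping around).
Working it through for "gimmicki": intermediate "igimmick", final "gegkkgai".
(Check on "marble": → "emarbl" → "ckypzj" ✓)

gegkkgai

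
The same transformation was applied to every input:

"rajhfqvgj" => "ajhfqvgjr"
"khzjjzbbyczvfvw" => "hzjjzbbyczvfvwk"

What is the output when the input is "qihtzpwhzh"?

Looking at the pairs, the operation is to move the first character to the end.
"qihtzpwhzh" → "ihtzpwhzhq".

ihtzpwhzhq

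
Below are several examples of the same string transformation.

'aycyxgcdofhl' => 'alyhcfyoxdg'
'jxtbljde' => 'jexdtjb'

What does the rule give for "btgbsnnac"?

Each output is the input with this applied: take characters alternately from the front and the back (1st, last, 2nd, 2nd-last, ...), then delete the last character.
"btgbsnnac" → "bctagnbns" → "bctagnbn".

bctagnbn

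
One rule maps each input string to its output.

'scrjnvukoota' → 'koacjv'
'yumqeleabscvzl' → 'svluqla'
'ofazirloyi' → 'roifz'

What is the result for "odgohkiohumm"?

oumdok

The transformation: keep every other character starting from the second (positions 2nd, 4th, 6th, ...), then move the last 3 characters to the front (rotate right by 3).
"odgohkiohumm" → "dokoum" → "oumdok".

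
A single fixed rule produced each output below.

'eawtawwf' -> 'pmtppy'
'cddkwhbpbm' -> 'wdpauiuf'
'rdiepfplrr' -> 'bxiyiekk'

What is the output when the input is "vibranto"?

uktgmh

Rule — delete the first 2 characters, then shift every letter 7 places backward in the alphabet (wrapping around).
Working it through for "vibranto": intermediate "branto", final "uktgmh".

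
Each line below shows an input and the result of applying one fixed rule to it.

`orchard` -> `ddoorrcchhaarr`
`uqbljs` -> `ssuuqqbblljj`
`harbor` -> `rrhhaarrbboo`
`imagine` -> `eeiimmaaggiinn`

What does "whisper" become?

Rule — double every character, then move the last 2 characters to the front (rotate right by 2).
"whisper" → "wwhhiissppeerr" → "rrwwhhiissppee".

rrwwhhiissppee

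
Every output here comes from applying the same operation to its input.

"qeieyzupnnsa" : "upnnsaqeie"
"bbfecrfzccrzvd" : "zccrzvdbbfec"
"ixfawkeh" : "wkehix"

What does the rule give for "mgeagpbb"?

gpbbmg

What's happening: swap the front and back halves of the string, then delete the last 2 characters.
Working it through for "mgeagpbb": intermediate "gpbbmgea", final "gpbbmg".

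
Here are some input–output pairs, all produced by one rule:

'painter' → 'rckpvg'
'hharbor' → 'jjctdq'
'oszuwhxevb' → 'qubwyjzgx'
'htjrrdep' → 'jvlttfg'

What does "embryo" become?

godta

The transformation: delete the last character, then shift every letter 2 places forward in the alphabet (wrapping around).
Applying both steps to "embryo": "embry", then "godta".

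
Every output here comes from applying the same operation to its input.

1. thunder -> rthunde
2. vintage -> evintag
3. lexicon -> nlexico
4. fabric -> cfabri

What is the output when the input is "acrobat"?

Rule — move the last character to the front.
So "acrobat" becomes "tacroba".

tacroba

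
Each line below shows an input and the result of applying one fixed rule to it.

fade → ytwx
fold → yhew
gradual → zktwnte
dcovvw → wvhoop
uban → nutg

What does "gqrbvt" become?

What's happening: shift every letter 7 places backward in the alphabet (wrapping around).
For "gqrbvt" the result is "zjkuom".

zjkuom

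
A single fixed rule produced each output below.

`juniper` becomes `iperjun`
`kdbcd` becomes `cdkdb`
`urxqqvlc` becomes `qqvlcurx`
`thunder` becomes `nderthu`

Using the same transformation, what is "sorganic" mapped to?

ganicsor

What's happening: move the first 3 characters to the end (rotate left by 3).
On "sorganic" that produces "ganicsor".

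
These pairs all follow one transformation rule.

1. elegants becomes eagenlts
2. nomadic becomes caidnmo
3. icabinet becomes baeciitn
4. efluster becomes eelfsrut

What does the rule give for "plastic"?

Each output is the input with this applied: sort the characters into alphabetical order, then swap each adjacent pair of characters (1↔2, 3↔4, ...).
Applying both steps to "plastic": "acilpst", then "calispt".
(Check on "efluster": → "eeflrstu" → "eelfsrut" ✓)

calispt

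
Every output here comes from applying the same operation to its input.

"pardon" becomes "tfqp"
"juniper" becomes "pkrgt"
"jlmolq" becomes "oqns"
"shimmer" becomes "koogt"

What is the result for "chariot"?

The rule is to shift every letter 2 places forward in the alphabet (wrapping around), then delete the first 2 characters.
On "chariot": the first step gives "ejctkqv", and the second then gives "ctkqv".

ctkqv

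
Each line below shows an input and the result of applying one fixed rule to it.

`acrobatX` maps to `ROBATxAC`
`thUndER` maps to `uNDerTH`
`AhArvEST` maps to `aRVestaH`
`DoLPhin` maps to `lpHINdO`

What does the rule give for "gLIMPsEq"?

Each output is the input with this applied: flip the case of every letter, then move the first 2 characters to the end (rotate left by 2).
Working it through for "gLIMPsEq": intermediate "GlimpSeQ", final "impSeQGl".
(Check on "AhArvEST": → "aHaRVest" → "aRVestaH" ✓)

impSeQGl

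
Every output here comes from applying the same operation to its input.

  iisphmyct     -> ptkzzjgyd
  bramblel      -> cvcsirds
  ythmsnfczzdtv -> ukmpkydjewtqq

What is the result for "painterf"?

viwgrzek

Looking at the pairs, the operation is to shift every letter 9 places backward in the alphabet (wrapping around), then move the last 3 characters to the front (rotate right by 3).
Starting from "painterf": after the first operation, "grzekviw"; after the second, "viwgrzek".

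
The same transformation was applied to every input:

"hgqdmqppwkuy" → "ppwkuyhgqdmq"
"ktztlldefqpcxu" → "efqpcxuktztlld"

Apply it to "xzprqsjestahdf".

estahdfxzprqsj

What's happening: swap the front and back halves of the string.
Applying that to "xzprqsjestahdf" gives "estahdfxzprqsj".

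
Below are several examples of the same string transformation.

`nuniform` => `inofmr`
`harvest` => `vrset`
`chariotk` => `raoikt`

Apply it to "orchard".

The rule is to swap each adjacent pair of characters (1↔2, 3↔4, ...), then delete the first 2 characters.
Working it through for "orchard": intermediate "rohcrad", final "hcrad".

hcrad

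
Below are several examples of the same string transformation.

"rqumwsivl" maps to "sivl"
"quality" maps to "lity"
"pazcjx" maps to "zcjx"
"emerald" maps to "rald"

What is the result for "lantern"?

The transformation: keep only the last 4 characters.
For "lantern" the result is "tern".

tern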